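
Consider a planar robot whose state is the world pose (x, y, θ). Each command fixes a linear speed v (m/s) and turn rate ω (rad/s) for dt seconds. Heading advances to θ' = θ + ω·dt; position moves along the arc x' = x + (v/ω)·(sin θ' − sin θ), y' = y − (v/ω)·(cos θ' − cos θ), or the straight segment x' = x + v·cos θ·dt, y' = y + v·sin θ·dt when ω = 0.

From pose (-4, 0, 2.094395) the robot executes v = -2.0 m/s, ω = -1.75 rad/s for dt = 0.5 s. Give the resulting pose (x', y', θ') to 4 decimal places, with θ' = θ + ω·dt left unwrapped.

θ' = 2.0944 + -1.75·0.5 = 1.2194
R = v/ω = -2.0/-1.75 = 1.1429
x' = -4 + 1.1429·(sin 1.2194 − sin 2.0944) = -3.9167
y' = 0 − 1.1429·(cos 1.2194 − cos 2.0944) = -0.9648

(-3.9167, -0.9648, 1.2194)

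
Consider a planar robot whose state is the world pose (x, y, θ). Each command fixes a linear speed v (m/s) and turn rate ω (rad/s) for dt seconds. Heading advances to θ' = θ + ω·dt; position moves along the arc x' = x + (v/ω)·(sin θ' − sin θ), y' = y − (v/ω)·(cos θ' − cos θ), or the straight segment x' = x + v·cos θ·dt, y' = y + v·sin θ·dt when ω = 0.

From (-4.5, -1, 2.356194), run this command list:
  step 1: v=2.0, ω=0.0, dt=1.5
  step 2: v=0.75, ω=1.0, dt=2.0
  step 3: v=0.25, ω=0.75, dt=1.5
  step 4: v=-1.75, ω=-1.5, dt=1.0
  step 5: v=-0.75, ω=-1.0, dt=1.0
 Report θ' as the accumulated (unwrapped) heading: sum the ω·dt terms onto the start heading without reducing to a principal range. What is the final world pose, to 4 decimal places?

(-7.1336, 2.3343, 2.9812)

step 1: θ'=2.3562 (straight) → pose (-6.6213, 1.1213, 2.3562)
step 2: θ'=4.3562 (R=0.7500) → pose (-7.8546, 0.8525, 4.3562)
step 3: θ'=5.4812 (R=0.3333) → pose (-7.7817, 0.5045, 5.4812)
step 4: θ'=3.9812 (R=1.1667) → pose (-7.8117, 2.0947, 3.9812)
step 5: θ'=2.9812 (R=0.7500) → pose (-7.1336, 2.3343, 2.9812)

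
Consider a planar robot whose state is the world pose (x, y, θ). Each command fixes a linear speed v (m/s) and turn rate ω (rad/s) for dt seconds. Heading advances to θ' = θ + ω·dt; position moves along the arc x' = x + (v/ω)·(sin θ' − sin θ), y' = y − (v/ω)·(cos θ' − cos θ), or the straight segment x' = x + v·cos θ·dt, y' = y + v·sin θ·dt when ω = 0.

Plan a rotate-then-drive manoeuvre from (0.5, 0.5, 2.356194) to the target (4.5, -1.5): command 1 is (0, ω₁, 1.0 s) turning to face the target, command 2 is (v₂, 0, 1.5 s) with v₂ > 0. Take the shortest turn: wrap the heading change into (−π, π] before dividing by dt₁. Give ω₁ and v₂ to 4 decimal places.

heading to target = atan2(-1.5−0.5, 4.5−0.5) = -0.4636
Δθ = wrap(-0.4636 − 2.3562) = -2.8198; ω₁ = Δθ/dt₁ = -2.8198
distance = √((4.5−0.5)² + (-1.5−0.5)²) = 4.4721; v₂ = distance/dt₂ = 2.9814

ω₁ = -2.8198, v₂ = 2.9814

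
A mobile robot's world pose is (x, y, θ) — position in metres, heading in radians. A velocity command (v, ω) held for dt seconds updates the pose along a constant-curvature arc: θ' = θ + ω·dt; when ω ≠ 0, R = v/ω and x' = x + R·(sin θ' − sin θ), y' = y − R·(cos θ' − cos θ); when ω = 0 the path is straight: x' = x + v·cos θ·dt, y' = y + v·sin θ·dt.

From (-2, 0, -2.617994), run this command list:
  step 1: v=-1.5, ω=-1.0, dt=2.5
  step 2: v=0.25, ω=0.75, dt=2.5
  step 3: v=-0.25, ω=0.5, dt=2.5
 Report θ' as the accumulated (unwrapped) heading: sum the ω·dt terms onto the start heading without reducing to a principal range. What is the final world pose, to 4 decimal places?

step 1: θ'=-5.1180 (R=1.5000) → pose (0.1283, -1.8909, -5.1180)
step 2: θ'=-3.2430 (R=0.3333) → pose (-0.1442, -1.4278, -3.2430)
step 3: θ'=-1.9930 (R=-0.5000) → pose (0.3625, -1.1352, -1.9930)

(0.3625, -1.1352, -1.9930)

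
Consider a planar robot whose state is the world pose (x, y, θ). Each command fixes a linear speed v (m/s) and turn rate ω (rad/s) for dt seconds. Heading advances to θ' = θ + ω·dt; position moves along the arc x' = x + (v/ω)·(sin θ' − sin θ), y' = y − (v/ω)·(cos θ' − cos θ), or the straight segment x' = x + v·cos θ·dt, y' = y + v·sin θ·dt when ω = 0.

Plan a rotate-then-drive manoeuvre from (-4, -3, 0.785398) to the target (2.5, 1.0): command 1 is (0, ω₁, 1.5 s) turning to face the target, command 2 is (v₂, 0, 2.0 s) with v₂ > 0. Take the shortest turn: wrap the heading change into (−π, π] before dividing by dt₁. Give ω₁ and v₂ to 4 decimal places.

ω₁ = -0.1558, v₂ = 3.8161

heading to target = atan2(1−-3, 2.5−-4) = 0.5517
Δθ = wrap(0.5517 − 0.7854) = -0.2337; ω₁ = Δθ/dt₁ = -0.1558
distance = √((2.5−-4)² + (1−-3)²) = 7.6322; v₂ = distance/dt₂ = 3.8161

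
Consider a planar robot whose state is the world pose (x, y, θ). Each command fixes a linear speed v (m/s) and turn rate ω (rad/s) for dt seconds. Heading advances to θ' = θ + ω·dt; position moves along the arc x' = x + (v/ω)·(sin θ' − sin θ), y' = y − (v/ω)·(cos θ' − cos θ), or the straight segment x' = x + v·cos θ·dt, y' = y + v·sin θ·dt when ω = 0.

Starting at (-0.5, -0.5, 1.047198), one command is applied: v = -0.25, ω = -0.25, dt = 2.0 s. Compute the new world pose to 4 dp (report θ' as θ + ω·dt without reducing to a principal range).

(-0.8457, -0.8540, 0.5472)

θ' = 1.0472 + -0.25·2.0 = 0.5472
R = v/ω = -0.25/-0.25 = 1.0000
x' = -0.5 + 1.0000·(sin 0.5472 − sin 1.0472) = -0.8457
y' = -0.5 − 1.0000·(cos 0.5472 − cos 1.0472) = -0.8540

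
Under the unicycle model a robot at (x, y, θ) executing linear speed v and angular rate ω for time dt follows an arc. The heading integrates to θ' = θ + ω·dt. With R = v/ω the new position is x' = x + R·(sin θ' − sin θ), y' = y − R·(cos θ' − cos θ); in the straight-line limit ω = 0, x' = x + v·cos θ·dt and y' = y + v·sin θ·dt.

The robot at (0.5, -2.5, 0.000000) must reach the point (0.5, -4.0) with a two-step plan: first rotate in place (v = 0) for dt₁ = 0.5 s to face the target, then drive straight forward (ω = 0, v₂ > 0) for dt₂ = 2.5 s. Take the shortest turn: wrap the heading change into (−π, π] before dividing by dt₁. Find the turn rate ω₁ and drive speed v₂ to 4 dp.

heading to target = atan2(-4−-2.5, 0.5−0.5) = -1.5708
Δθ = wrap(-1.5708 − 0.0000) = -1.5708; ω₁ = Δθ/dt₁ = -3.1416
distance = √((0.5−0.5)² + (-4−-2.5)²) = 1.5000; v₂ = distance/dt₂ = 0.6000

ω₁ = -3.1416, v₂ = 0.6000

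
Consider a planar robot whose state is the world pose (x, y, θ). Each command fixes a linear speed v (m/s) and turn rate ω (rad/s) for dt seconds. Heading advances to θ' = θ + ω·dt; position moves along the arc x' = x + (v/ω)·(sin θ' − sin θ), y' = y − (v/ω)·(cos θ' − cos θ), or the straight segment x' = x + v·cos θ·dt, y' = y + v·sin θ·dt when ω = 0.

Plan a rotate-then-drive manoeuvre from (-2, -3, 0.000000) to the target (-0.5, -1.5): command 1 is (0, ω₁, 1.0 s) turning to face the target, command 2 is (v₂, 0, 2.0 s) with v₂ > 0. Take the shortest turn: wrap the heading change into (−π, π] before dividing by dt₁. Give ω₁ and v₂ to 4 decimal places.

ω₁ = 0.7854, v₂ = 1.0607

heading to target = atan2(-1.5−-3, -0.5−-2) = 0.7854
Δθ = wrap(0.7854 − 0.0000) = 0.7854; ω₁ = Δθ/dt₁ = 0.7854
distance = √((-0.5−-2)² + (-1.5−-3)²) = 2.1213; v₂ = distance/dt₂ = 1.0607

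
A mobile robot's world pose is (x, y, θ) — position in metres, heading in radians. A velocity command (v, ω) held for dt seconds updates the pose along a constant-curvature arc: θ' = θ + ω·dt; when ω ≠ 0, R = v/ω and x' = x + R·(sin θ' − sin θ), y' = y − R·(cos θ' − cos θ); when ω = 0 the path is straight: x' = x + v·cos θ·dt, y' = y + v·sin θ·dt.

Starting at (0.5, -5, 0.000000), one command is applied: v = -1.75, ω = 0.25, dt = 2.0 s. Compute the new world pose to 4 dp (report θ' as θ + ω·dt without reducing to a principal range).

(-2.8560, -5.8569, 0.5000)

θ' = 0.0000 + 0.25·2.0 = 0.5000
R = v/ω = -1.75/0.25 = -7.0000
x' = 0.5 + -7.0000·(sin 0.5000 − sin 0.0000) = -2.8560
y' = -5 − -7.0000·(cos 0.5000 − cos 0.0000) = -5.8569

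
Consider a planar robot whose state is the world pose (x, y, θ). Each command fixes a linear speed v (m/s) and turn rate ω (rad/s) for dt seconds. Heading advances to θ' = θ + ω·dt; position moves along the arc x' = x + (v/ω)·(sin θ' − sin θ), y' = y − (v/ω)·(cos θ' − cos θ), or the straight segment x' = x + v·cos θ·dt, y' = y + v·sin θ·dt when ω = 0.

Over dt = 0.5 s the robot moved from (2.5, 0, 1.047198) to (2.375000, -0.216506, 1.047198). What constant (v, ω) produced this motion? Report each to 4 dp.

Δθ = 1.047198 − 1.047198 = 0.000000
ω = Δθ/dt = 0.000000/0.5 = 0.0000
ω = 0 → v = (Δx·cos θ + Δy·sin θ)/dt = -0.5000

v = -0.5000, ω = 0.0000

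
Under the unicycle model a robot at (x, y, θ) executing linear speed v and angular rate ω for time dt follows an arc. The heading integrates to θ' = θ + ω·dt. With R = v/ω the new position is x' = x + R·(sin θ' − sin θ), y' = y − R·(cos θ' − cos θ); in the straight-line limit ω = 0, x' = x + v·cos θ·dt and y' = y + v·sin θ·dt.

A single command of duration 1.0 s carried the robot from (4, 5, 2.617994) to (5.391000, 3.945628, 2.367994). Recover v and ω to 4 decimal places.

v = -1.7500, ω = -0.2500

Δθ = 2.367994 − 2.617994 = -0.250000
ω = Δθ/dt = -0.250000/1.0 = -0.2500
R = Δx/(sin θ' − sin θ) = 7.0000
v = R·ω = 7.0000·-0.2500 = -1.7500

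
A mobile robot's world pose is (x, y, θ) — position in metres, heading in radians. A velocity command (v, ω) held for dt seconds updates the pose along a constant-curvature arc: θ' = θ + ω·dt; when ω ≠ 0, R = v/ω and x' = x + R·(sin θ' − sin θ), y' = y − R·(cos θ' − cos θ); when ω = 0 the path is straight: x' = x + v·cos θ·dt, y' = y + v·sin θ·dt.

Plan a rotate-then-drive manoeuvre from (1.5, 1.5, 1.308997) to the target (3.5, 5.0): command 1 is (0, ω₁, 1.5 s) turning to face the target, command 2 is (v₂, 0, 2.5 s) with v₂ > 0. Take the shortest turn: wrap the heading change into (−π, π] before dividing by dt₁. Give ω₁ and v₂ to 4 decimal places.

ω₁ = -0.1716, v₂ = 1.6125

heading to target = atan2(5−1.5, 3.5−1.5) = 1.0517
Δθ = wrap(1.0517 − 1.3090) = -0.2573; ω₁ = Δθ/dt₁ = -0.1716
distance = √((3.5−1.5)² + (5−1.5)²) = 4.0311; v₂ = distance/dt₂ = 1.6125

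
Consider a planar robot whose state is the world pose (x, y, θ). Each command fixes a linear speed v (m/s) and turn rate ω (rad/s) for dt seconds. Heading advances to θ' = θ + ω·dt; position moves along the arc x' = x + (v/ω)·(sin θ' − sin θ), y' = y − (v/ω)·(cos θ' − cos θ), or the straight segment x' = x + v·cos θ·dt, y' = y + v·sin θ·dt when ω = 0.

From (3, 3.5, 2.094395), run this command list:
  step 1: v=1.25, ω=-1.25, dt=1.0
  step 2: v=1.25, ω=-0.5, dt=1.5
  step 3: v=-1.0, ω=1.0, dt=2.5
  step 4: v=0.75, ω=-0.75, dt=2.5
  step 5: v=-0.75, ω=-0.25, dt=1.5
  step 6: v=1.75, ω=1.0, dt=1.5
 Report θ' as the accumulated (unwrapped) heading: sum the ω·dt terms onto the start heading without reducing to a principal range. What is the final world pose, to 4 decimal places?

(4.3172, 6.8021, 1.8444)

step 1: θ'=0.8444 (R=-1.0000) → pose (3.1185, 4.6642, 0.8444)
step 2: θ'=0.0944 (R=-2.5000) → pose (4.7517, 5.4926, 0.0944)
step 3: θ'=2.5944 (R=-1.0000) → pose (4.3257, 3.6431, 2.5944)
step 4: θ'=0.7194 (R=-1.0000) → pose (4.1871, 5.2493, 0.7194)
step 5: θ'=0.3444 (R=3.0000) → pose (3.2232, 4.6820, 0.3444)
step 6: θ'=1.8444 (R=1.7500) → pose (4.3172, 6.8021, 1.8444)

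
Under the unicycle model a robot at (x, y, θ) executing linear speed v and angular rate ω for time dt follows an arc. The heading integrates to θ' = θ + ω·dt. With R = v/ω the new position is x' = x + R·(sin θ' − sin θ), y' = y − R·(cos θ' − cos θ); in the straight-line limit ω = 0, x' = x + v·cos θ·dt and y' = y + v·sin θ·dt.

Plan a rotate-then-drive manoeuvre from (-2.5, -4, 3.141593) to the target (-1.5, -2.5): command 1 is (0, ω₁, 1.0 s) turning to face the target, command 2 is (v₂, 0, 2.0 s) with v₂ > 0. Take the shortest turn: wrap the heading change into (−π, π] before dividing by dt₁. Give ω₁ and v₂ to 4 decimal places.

ω₁ = -2.1588, v₂ = 0.9014

heading to target = atan2(-2.5−-4, -1.5−-2.5) = 0.9828
Δθ = wrap(0.9828 − 3.1416) = -2.1588; ω₁ = Δθ/dt₁ = -2.1588
distance = √((-1.5−-2.5)² + (-2.5−-4)²) = 1.8028; v₂ = distance/dt₂ = 0.9014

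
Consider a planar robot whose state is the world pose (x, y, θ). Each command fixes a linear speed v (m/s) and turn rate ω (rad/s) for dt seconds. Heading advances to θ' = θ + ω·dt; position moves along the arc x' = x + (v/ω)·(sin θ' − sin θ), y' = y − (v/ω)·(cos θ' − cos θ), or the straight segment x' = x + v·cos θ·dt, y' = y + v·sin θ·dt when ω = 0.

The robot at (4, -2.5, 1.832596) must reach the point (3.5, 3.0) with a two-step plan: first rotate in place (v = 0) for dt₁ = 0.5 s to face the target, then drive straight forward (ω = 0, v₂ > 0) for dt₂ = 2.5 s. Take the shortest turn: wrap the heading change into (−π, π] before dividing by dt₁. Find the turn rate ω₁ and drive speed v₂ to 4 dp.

heading to target = atan2(3−-2.5, 3.5−4) = 1.6615
Δθ = wrap(1.6615 − 1.8326) = -0.1711; ω₁ = Δθ/dt₁ = -0.3423
distance = √((3.5−4)² + (3−-2.5)²) = 5.5227; v₂ = distance/dt₂ = 2.2091

ω₁ = -0.3423, v₂ = 2.2091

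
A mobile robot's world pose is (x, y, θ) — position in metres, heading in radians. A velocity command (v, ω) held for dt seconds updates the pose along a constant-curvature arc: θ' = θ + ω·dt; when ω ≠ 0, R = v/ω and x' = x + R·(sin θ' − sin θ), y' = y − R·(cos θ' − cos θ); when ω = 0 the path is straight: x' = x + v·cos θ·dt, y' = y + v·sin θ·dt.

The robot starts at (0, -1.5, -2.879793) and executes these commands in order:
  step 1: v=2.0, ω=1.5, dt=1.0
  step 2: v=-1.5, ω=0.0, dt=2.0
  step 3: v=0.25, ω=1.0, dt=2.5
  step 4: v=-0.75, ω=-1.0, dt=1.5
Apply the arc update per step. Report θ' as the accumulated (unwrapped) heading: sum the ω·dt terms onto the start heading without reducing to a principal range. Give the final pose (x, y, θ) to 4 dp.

(-2.0162, -0.5269, -0.3798)

step 1: θ'=-1.3798 (R=1.3333) → pose (-0.9640, -3.0410, -1.3798)
step 2: θ'=-1.3798 (straight) → pose (-1.5335, -0.0956, -1.3798)
step 3: θ'=1.1202 (R=0.2500) → pose (-1.0630, -0.1570, 1.1202)
step 4: θ'=-0.3798 (R=0.7500) → pose (-2.0162, -0.5269, -0.3798)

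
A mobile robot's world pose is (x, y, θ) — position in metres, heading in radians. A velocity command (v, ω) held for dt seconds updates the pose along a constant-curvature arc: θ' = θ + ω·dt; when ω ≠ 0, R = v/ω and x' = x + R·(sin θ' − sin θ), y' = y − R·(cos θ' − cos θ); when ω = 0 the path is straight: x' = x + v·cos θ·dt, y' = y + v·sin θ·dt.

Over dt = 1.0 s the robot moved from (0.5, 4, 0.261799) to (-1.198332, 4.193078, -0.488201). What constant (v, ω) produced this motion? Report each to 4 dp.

Δθ = -0.488201 − 0.261799 = -0.750000
ω = Δθ/dt = -0.750000/1.0 = -0.7500
R = Δx/(sin θ' − sin θ) = 2.3333
v = R·ω = 2.3333·-0.7500 = -1.7500

v = -1.7500, ω = -0.7500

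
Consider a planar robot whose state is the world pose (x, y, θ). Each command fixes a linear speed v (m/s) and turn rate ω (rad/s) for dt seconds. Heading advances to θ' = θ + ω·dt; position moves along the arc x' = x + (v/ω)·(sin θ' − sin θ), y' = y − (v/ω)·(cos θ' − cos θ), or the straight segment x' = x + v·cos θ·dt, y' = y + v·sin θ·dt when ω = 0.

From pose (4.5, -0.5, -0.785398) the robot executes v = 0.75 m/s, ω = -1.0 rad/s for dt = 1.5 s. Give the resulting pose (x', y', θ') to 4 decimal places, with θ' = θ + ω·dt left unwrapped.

θ' = -0.7854 + -1.0·1.5 = -2.2854
R = v/ω = 0.75/-1.0 = -0.7500
x' = 4.5 + -0.7500·(sin -2.2854 − sin -0.7854) = 4.5362
y' = -0.5 − -0.7500·(cos -2.2854 − cos -0.7854) = -1.5218

(4.5362, -1.5218, -2.2854)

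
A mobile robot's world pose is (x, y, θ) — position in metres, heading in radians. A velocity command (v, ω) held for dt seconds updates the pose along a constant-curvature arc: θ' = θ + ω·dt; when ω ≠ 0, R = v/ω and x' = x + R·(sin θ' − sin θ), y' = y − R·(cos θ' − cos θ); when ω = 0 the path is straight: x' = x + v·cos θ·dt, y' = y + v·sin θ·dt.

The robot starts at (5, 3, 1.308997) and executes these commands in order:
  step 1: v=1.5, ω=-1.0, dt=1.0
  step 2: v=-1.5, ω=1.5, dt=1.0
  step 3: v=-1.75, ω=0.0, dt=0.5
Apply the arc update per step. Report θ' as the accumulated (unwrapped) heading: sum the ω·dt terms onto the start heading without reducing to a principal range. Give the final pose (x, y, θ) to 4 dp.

step 1: θ'=0.3090 (R=-1.5000) → pose (5.9927, 4.0407, 0.3090)
step 2: θ'=1.8090 (R=-1.0000) → pose (5.3251, 2.8521, 1.8090)
step 3: θ'=1.8090 (straight) → pose (5.5315, 2.0018, 1.8090)

(5.5315, 2.0018, 1.8090)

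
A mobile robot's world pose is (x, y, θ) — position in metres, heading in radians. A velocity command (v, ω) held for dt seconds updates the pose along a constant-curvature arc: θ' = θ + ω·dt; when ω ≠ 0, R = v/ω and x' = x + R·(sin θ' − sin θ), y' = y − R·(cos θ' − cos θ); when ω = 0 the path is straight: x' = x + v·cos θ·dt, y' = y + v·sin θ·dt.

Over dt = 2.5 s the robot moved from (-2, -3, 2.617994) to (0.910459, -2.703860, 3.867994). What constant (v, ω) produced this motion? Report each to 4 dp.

Δθ = 3.867994 − 2.617994 = 1.250000
ω = Δθ/dt = 1.250000/2.5 = 0.5000
R = Δx/(sin θ' − sin θ) = -2.5000
v = R·ω = -2.5000·0.5000 = -1.2500

v = -1.2500, ω = 0.5000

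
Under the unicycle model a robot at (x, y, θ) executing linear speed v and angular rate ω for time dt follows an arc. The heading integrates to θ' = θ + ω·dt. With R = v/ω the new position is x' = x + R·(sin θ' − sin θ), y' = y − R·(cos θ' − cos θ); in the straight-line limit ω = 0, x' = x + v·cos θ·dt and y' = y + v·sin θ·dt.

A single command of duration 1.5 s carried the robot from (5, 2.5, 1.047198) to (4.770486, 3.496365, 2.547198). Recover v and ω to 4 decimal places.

Δθ = 2.547198 − 1.047198 = 1.500000
ω = Δθ/dt = 1.500000/1.5 = 1.0000
R = −Δy/(cos θ' − cos θ) = 0.7500
v = R·ω = 0.7500·1.0000 = 0.7500

v = 0.7500, ω = 1.0000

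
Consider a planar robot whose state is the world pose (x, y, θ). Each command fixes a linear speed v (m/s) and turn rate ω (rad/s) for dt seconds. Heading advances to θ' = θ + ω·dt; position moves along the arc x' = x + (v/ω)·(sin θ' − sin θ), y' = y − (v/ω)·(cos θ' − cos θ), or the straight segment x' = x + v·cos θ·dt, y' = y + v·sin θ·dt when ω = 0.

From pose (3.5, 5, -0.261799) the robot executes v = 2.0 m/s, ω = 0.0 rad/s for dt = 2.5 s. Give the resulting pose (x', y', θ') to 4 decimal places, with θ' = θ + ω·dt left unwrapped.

θ' = -0.2618 + 0.0·2.5 = -0.2618
ω = 0 → straight: x' = 3.5 + 2.0·cos(-0.2618)·2.5 = 8.3296
y' = 5 + 2.0·sin(-0.2618)·2.5 = 3.7059

(8.3296, 3.7059, -0.2618)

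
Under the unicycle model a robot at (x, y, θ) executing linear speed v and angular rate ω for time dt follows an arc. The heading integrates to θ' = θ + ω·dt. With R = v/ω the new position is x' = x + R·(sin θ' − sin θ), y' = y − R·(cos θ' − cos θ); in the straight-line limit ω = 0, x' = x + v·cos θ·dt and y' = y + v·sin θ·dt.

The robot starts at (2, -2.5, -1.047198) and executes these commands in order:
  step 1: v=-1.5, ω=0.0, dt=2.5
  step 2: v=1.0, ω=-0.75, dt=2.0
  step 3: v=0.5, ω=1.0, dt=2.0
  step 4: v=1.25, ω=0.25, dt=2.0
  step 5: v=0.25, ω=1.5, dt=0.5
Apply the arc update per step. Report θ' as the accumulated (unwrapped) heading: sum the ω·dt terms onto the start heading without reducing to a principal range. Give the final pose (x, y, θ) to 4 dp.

(2.2180, -2.5502, 0.7028)

step 1: θ'=-1.0472 (straight) → pose (0.1250, 0.7476, -1.0472)
step 2: θ'=-2.5472 (R=-1.3333) → pose (-0.2830, -1.0237, -2.5472)
step 3: θ'=-0.5472 (R=0.5000) → pose (-0.2632, -1.8650, -0.5472)
step 4: θ'=-0.0472 (R=5.0000) → pose (2.1024, -2.5895, -0.0472)
step 5: θ'=0.7028 (R=0.1667) → pose (2.2180, -2.5502, 0.7028)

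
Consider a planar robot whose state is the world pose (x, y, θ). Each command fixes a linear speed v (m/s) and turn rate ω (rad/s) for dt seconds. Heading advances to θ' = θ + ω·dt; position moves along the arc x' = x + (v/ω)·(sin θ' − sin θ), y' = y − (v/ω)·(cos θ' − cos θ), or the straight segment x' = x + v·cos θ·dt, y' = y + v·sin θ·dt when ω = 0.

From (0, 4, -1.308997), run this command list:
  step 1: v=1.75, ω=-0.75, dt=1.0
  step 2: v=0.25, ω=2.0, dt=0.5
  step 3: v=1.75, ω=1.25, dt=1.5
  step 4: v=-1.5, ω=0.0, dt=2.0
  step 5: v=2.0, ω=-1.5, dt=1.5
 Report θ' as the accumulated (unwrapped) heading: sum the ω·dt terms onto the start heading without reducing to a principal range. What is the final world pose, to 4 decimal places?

(2.2854, -1.0087, -1.4340)

step 1: θ'=-2.0590 (R=-2.3333) → pose (-0.1931, 2.3017, -2.0590)
step 2: θ'=-1.0590 (R=0.1250) → pose (-0.1917, 2.1818, -1.0590)
step 3: θ'=0.8160 (R=1.4000) → pose (2.0487, 1.9083, 0.8160)
step 4: θ'=0.8160 (straight) → pose (-0.0067, -0.2770, 0.8160)
step 5: θ'=-1.4340 (R=-1.3333) → pose (2.2854, -1.0087, -1.4340)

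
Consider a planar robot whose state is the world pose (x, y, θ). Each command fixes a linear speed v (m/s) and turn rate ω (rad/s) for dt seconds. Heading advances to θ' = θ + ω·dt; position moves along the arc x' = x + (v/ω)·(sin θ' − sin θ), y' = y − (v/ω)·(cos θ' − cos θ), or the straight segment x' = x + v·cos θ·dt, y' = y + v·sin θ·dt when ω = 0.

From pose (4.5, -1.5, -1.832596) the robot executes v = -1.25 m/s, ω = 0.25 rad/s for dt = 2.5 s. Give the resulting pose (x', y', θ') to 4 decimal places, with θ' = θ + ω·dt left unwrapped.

θ' = -1.8326 + 0.25·2.5 = -1.2076
R = v/ω = -1.25/0.25 = -5.0000
x' = 4.5 + -5.0000·(sin -1.2076 − sin -1.8326) = 4.3442
y' = -1.5 − -5.0000·(cos -1.2076 − cos -1.8326) = 1.5704

(4.3442, 1.5704, -1.2076)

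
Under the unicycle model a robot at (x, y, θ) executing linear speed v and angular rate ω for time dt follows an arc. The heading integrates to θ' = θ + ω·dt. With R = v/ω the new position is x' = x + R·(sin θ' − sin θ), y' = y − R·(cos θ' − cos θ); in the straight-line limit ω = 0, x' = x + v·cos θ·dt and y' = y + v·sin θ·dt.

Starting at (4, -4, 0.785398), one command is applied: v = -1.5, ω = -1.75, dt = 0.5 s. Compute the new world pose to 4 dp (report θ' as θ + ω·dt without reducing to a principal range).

(3.3172, -4.2476, -0.0896)

θ' = 0.7854 + -1.75·0.5 = -0.0896
R = v/ω = -1.5/-1.75 = 0.8571
x' = 4 + 0.8571·(sin -0.0896 − sin 0.7854) = 3.3172
y' = -4 − 0.8571·(cos -0.0896 − cos 0.7854) = -4.2476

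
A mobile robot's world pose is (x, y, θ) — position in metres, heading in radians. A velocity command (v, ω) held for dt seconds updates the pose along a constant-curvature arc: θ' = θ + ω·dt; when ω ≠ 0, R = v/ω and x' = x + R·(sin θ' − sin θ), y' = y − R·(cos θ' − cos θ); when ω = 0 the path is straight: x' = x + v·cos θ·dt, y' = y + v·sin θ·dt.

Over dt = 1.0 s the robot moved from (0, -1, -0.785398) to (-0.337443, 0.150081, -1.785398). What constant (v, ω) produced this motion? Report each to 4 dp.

Δθ = -1.785398 − -0.785398 = -1.000000
ω = Δθ/dt = -1.000000/1.0 = -1.0000
R = −Δy/(cos θ' − cos θ) = 1.2500
v = R·ω = 1.2500·-1.0000 = -1.2500

v = -1.2500, ω = -1.0000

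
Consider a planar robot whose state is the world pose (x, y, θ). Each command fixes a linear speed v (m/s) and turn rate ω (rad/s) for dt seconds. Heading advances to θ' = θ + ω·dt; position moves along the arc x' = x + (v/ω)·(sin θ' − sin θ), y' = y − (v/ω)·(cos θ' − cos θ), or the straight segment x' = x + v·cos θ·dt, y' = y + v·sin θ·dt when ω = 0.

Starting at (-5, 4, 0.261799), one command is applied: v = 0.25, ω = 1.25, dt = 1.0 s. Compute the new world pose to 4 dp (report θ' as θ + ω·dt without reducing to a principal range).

(-4.8521, 4.1814, 1.5118)

θ' = 0.2618 + 1.25·1.0 = 1.5118
R = v/ω = 0.25/1.25 = 0.2000
x' = -5 + 0.2000·(sin 1.5118 − sin 0.2618) = -4.8521
y' = 4 − 0.2000·(cos 1.5118 − cos 0.2618) = 4.1814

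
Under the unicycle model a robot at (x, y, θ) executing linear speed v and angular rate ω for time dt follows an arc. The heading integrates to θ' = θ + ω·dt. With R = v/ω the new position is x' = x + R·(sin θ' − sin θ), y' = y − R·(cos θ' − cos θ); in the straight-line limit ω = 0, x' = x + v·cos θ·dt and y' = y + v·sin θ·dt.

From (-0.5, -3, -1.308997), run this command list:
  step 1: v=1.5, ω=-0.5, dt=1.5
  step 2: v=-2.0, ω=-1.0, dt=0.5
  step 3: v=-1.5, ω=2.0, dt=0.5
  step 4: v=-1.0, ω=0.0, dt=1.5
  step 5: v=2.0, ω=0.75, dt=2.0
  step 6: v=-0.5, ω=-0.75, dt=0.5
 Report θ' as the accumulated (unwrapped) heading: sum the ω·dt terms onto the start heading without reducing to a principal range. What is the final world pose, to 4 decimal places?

step 1: θ'=-2.0590 (R=-3.0000) → pose (-0.7482, -5.1836, -2.0590)
step 2: θ'=-2.5590 (R=2.0000) → pose (-0.0823, -4.4516, -2.5590)
step 3: θ'=-1.5590 (R=-0.7500) → pose (0.2550, -3.8164, -1.5590)
step 4: θ'=-1.5590 (straight) → pose (0.2373, -2.3165, -1.5590)
step 5: θ'=-0.0590 (R=2.6667) → pose (2.7466, -4.9471, -0.0590)
step 6: θ'=-0.4340 (R=0.6667) → pose (2.5056, -4.8865, -0.4340)

(2.5056, -4.8865, -0.4340)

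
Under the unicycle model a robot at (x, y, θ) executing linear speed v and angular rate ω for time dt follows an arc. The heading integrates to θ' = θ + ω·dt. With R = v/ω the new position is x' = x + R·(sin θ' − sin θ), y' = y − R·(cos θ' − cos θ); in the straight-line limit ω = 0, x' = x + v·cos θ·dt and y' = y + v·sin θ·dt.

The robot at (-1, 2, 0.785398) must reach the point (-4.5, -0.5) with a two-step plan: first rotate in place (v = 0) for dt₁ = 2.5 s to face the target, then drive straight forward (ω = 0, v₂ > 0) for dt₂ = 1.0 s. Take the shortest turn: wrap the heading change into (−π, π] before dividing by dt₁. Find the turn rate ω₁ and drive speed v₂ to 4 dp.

ω₁ = 1.1906, v₂ = 4.3012

heading to target = atan2(-0.5−2, -4.5−-1) = -2.5213
Δθ = wrap(-2.5213 − 0.7854) = 2.9764; ω₁ = Δθ/dt₁ = 1.1906
distance = √((-4.5−-1)² + (-0.5−2)²) = 4.3012; v₂ = distance/dt₂ = 4.3012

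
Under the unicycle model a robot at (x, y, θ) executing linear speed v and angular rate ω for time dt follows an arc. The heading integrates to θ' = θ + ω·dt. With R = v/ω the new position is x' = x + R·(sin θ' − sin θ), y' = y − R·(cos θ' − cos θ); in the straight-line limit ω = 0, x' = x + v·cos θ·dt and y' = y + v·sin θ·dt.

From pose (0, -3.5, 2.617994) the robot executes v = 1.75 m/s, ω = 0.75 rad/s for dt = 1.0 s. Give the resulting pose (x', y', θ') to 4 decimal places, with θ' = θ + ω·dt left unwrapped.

(-1.6904, -3.2469, 3.3680)

θ' = 2.6180 + 0.75·1.0 = 3.3680
R = v/ω = 1.75/0.75 = 2.3333
x' = 0 + 2.3333·(sin 3.3680 − sin 2.6180) = -1.6904
y' = -3.5 − 2.3333·(cos 3.3680 − cos 2.6180) = -3.2469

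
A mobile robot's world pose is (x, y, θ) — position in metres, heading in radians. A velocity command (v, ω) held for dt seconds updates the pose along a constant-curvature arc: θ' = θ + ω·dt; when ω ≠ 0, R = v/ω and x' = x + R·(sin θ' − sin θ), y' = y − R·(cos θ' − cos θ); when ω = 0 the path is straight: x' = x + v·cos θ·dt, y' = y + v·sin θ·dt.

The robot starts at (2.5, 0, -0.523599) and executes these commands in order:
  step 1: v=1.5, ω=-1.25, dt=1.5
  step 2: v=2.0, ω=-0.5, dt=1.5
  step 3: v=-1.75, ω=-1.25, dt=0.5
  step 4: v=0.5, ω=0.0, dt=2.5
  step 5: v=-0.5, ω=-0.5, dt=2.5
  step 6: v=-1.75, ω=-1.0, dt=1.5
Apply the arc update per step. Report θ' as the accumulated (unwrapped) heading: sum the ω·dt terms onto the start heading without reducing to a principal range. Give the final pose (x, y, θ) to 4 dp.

step 1: θ'=-2.3986 (R=-1.2000) → pose (2.7118, -1.9230, -2.3986)
step 2: θ'=-3.1486 (R=-4.0000) → pose (-0.0222, -2.9771, -3.1486)
step 3: θ'=-3.7736 (R=1.4000) → pose (0.7950, -3.2475, -3.7736)
step 4: θ'=-3.7736 (straight) → pose (-0.2135, -2.5090, -3.7736)
step 5: θ'=-5.0236 (R=1.0000) → pose (0.1477, -3.6221, -5.0236)
step 6: θ'=-6.5236 (R=1.7500) → pose (-1.9349, -4.7859, -6.5236)

(-1.9349, -4.7859, -6.5236)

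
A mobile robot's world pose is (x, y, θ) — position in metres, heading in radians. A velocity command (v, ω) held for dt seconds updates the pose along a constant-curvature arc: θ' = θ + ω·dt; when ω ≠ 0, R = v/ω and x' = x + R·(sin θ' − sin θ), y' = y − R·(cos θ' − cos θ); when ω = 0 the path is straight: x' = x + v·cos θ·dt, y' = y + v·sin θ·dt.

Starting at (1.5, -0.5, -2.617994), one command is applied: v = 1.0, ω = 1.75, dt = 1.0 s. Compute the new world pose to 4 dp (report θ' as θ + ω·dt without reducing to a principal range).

θ' = -2.6180 + 1.75·1.0 = -0.8680
R = v/ω = 1.0/1.75 = 0.5714
x' = 1.5 + 0.5714·(sin -0.8680 − sin -2.6180) = 1.3497
y' = -0.5 − 0.5714·(cos -0.8680 − cos -2.6180) = -1.3642

(1.3497, -1.3642, -0.8680)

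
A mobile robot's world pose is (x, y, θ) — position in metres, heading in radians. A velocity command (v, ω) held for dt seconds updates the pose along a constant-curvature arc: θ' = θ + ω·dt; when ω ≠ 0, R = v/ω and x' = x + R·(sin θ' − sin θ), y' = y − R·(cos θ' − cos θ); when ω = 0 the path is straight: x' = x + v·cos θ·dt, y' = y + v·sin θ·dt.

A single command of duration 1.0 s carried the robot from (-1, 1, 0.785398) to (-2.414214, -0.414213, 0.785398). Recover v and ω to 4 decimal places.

v = -2.0000, ω = 0.0000

Δθ = 0.785398 − 0.785398 = 0.000000
ω = Δθ/dt = 0.000000/1.0 = 0.0000
ω = 0 → v = (Δx·cos θ + Δy·sin θ)/dt = -2.0000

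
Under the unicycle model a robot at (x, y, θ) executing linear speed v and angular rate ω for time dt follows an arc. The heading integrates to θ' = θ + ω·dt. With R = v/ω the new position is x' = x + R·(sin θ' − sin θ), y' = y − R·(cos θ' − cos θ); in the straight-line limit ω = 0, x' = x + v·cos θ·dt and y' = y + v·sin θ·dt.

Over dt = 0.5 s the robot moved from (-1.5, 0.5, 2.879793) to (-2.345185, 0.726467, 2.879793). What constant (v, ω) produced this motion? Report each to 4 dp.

v = 1.7500, ω = 0.0000

Δθ = 2.879793 − 2.879793 = 0.000000
ω = Δθ/dt = 0.000000/0.5 = 0.0000
ω = 0 → v = (Δx·cos θ + Δy·sin θ)/dt = 1.7500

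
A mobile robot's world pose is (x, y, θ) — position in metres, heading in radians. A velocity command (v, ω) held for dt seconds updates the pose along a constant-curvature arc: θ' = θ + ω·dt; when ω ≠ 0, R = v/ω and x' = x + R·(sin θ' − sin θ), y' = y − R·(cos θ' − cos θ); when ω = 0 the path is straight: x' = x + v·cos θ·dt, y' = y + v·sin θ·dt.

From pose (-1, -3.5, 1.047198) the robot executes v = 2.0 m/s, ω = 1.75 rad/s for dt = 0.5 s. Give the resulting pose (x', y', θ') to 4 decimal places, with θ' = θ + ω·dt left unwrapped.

θ' = 1.0472 + 1.75·0.5 = 1.9222
R = v/ω = 2.0/1.75 = 1.1429
x' = -1 + 1.1429·(sin 1.9222 − sin 1.0472) = -0.9167
y' = -3.5 − 1.1429·(cos 1.9222 − cos 1.0472) = -2.5352

(-0.9167, -2.5352, 1.9222)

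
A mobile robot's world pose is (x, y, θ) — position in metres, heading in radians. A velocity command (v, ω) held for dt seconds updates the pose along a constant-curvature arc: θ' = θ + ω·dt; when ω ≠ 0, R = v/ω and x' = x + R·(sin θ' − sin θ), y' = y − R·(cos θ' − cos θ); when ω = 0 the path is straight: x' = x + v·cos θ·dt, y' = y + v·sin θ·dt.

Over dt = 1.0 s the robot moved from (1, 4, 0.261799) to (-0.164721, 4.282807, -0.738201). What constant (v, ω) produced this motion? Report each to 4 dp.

Δθ = -0.738201 − 0.261799 = -1.000000
ω = Δθ/dt = -1.000000/1.0 = -1.0000
R = Δx/(sin θ' − sin θ) = 1.2500
v = R·ω = 1.2500·-1.0000 = -1.2500

v = -1.2500, ω = -1.0000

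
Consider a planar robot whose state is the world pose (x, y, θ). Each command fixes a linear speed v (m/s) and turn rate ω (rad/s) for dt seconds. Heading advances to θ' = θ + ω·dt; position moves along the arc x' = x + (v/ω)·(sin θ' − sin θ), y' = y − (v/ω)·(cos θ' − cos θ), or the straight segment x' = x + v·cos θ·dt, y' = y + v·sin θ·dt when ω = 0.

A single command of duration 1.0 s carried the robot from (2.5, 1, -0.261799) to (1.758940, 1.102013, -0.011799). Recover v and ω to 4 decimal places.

Δθ = -0.011799 − -0.261799 = 0.250000
ω = Δθ/dt = 0.250000/1.0 = 0.2500
R = Δx/(sin θ' − sin θ) = -3.0000
v = R·ω = -3.0000·0.2500 = -0.7500

v = -0.7500, ω = 0.2500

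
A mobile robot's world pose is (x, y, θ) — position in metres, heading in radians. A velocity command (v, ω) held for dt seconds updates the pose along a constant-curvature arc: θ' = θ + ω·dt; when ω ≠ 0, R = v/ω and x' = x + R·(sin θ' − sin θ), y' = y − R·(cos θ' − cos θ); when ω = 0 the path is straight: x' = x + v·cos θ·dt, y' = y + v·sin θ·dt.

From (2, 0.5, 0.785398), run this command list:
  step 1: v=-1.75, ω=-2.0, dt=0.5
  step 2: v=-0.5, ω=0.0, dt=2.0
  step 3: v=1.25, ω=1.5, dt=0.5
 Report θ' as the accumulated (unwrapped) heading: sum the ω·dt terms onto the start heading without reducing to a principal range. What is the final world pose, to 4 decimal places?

(0.8205, 0.5742, 0.5354)

step 1: θ'=-0.2146 (R=0.8750) → pose (1.1949, 0.2638, -0.2146)
step 2: θ'=-0.2146 (straight) → pose (0.2179, 0.4767, -0.2146)
step 3: θ'=0.5354 (R=0.8333) → pose (0.8205, 0.5742, 0.5354)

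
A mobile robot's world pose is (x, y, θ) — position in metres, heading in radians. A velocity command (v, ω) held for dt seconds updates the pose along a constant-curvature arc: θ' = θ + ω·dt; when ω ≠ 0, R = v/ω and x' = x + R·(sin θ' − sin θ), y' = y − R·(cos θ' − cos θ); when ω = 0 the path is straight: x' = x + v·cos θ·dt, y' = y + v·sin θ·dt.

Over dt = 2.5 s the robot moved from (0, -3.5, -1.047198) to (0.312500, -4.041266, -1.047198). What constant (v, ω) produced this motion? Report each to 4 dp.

v = 0.2500, ω = 0.0000

Δθ = -1.047198 − -1.047198 = 0.000000
ω = Δθ/dt = 0.000000/2.5 = 0.0000
ω = 0 → v = (Δx·cos θ + Δy·sin θ)/dt = 0.2500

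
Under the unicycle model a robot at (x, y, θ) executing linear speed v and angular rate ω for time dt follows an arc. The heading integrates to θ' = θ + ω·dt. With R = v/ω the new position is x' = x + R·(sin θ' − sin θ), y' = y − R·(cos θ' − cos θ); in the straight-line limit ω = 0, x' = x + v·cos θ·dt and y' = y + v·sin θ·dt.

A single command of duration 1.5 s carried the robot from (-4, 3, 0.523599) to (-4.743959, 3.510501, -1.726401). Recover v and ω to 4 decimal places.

v = -0.7500, ω = -1.5000

Δθ = -1.726401 − 0.523599 = -2.250000
ω = Δθ/dt = -2.250000/1.5 = -1.5000
R = Δx/(sin θ' − sin θ) = 0.5000
v = R·ω = 0.5000·-1.5000 = -0.7500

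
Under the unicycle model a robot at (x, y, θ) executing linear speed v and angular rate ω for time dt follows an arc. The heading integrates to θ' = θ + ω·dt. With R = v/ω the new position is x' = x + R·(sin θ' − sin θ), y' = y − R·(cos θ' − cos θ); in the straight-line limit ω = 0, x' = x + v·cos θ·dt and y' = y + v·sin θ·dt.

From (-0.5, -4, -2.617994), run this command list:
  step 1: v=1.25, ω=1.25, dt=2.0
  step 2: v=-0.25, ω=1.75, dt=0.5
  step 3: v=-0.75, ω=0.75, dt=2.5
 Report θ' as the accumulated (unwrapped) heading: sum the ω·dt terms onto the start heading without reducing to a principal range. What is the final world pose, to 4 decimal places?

step 1: θ'=-0.1180 (R=1.0000) → pose (-0.1177, -5.8591, -0.1180)
step 2: θ'=0.7570 (R=-0.1429) → pose (-0.2326, -5.8971, 0.7570)
step 3: θ'=2.6320 (R=-1.0000) → pose (-0.0337, -7.4969, 2.6320)

(-0.0337, -7.4969, 2.6320)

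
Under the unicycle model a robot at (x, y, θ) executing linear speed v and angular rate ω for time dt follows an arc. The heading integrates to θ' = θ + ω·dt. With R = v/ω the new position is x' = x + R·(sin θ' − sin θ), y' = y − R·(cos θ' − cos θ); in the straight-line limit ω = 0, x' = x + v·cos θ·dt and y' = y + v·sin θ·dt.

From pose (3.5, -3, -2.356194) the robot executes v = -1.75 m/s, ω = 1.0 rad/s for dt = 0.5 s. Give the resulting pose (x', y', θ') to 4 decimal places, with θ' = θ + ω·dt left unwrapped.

θ' = -2.3562 + 1.0·0.5 = -1.8562
R = v/ω = -1.75/1.0 = -1.7500
x' = 3.5 + -1.7500·(sin -1.8562 − sin -2.3562) = 3.9418
y' = -3 − -1.7500·(cos -1.8562 − cos -2.3562) = -2.2553

(3.9418, -2.2553, -1.8562)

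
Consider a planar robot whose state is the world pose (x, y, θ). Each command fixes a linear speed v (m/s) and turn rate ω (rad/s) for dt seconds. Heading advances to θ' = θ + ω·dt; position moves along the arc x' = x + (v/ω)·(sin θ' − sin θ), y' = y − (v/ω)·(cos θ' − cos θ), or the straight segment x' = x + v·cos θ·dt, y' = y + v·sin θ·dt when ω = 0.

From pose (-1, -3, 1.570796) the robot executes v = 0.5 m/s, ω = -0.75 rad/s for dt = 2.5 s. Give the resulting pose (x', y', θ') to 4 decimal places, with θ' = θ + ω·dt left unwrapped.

(-0.1336, -2.3639, -0.3042)

θ' = 1.5708 + -0.75·2.5 = -0.3042
R = v/ω = 0.5/-0.75 = -0.6667
x' = -1 + -0.6667·(sin -0.3042 − sin 1.5708) = -0.1336
y' = -3 − -0.6667·(cos -0.3042 − cos 1.5708) = -2.3639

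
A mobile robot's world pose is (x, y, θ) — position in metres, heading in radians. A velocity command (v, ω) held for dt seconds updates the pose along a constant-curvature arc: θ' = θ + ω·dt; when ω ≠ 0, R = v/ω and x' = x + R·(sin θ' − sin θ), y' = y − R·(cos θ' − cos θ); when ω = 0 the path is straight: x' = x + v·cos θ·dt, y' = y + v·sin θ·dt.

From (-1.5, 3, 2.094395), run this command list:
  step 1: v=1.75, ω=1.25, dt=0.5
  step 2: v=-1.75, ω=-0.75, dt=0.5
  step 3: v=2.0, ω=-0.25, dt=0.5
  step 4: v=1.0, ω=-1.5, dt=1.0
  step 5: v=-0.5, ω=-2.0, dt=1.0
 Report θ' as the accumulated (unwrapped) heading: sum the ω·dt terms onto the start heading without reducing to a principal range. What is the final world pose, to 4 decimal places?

(-2.3901, 4.8568, -1.2806)

step 1: θ'=2.7194 (R=1.4000) → pose (-2.1388, 3.5771, 2.7194)
step 2: θ'=2.3444 (R=2.3333) → pose (-1.4256, 3.0790, 2.3444)
step 3: θ'=2.2194 (R=-8.0000) → pose (-2.0779, 3.8361, 2.2194)
step 4: θ'=0.7194 (R=-0.6667) → pose (-1.9859, 4.7403, 0.7194)
step 5: θ'=-1.2806 (R=0.2500) → pose (-2.3901, 4.8568, -1.2806)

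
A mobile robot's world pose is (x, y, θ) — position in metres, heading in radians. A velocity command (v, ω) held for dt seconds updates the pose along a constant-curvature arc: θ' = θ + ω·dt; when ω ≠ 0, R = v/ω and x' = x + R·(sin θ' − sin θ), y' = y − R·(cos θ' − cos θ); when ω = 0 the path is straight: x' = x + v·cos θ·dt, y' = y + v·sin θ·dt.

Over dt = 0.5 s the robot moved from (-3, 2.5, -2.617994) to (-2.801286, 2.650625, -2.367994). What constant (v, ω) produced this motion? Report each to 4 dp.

Δθ = -2.367994 − -2.617994 = 0.250000
ω = Δθ/dt = 0.250000/0.5 = 0.5000
R = Δx/(sin θ' − sin θ) = -1.0000
v = R·ω = -1.0000·0.5000 = -0.5000

v = -0.5000, ω = 0.5000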